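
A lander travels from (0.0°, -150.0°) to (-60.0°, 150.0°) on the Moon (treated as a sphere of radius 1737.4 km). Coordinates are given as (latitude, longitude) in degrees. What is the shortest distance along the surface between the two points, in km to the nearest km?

Let φ₁ = 0.0000 rad, φ₂ = -1.0472 rad, and Δλ = -1.0472 rad.
cos c = sin φ₁ sin φ₂ + cos φ₁ cos φ₂ cos Δλ = (0.0000)(-0.8660) + (1.0000)(0.5000)(0.5000) = 0.25000,
so c = arccos(0.25000) = 1.31812 rad.
Distance = R·c = 1737.4 × 1.3181 ≈ 2290 km.

2290 km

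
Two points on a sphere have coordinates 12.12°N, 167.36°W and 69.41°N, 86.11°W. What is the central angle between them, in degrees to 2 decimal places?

75.59°

Let φ₁ = 0.2115 rad, φ₂ = 1.2114 rad, and Δλ = 1.4181 rad.
Haversine: a = sin²(Δφ/2) + cos φ₁ cos φ₂ sin²(Δλ/2) = 0.2298 + (0.9777)(0.3517)(0.4239) = 0.37557.
Central angle c = 2·arcsin(√a) = 1.31930 rad.
So the angular separation is 75.59°.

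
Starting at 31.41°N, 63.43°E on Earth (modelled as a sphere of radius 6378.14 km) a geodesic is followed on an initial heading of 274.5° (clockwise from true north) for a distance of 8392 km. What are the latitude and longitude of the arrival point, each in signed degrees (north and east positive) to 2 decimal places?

Angular distance δ = d/R = 8392/6378.14 = 1.31574 rad; initial bearing θ = 4.7909 rad.
sin φ₂ = sin φ₁ cos δ + cos φ₁ sin δ cos θ = (0.5212)(0.2523) + (0.8535)(0.9677)(0.0785) = 0.1963, so φ₂ = 11.32°.
Δλ = atan2(sin θ sin δ cos φ₁, cos δ − sin φ₁ sin φ₂) = atan2(-0.8233, 0.1500) = -79.674°.
λ₂ = 63.430° − 79.674° = -16.24°.

11.32°, -16.24°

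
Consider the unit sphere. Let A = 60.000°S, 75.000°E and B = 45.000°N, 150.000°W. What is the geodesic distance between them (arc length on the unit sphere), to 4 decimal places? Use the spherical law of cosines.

In radians: φ₁ = -1.0472, φ₂ = 0.7854, Δλ = 135.000° = 2.3562 rad.
cos c = sin φ₁ sin φ₂ + cos φ₁ cos φ₂ cos Δλ = (-0.8660)(0.7071) + (0.5000)(0.7071)(-0.7071) = -0.86237,
so c = arccos(-0.86237) = 2.61073 rad.
On the unit sphere the arc length equals the central angle: 2.6107.

2.6107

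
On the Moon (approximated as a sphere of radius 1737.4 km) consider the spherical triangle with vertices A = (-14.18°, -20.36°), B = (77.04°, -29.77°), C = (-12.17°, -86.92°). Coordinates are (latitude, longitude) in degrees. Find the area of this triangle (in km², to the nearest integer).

Side lengths (central angles): a = 1.6574, b = 1.1278, c = 1.5950 rad; semiperimeter s = 2.1901.
By l'Huilier's theorem, tan(E/4) = √[tan(s/2) tan((s−a)/2) tan((s−b)/2) tan((s−c)/2)], giving spherical excess E = 1.1983 rad.
Area = E·R² = 1.1983 × (1737.4)² ≈ 3617174 km².

3617174 km²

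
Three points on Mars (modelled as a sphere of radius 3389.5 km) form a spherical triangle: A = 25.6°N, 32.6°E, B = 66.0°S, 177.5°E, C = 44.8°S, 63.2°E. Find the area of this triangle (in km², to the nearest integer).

753362 km²

Side lengths (central angles): a = 1.0181, b = 1.3219, c = 2.3390 rad; semiperimeter s = 2.3395.
By l'Huilier's theorem, tan(E/4) = √[tan(s/2) tan((s−a)/2) tan((s−b)/2) tan((s−c)/2)], giving spherical excess E = 0.0656 rad.
Area = E·R² = 0.0656 × (3389.5)² ≈ 753362 km².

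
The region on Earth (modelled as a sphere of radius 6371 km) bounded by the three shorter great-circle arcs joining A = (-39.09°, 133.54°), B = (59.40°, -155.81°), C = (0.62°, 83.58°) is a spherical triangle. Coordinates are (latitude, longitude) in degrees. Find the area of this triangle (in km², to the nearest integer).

61803634 km²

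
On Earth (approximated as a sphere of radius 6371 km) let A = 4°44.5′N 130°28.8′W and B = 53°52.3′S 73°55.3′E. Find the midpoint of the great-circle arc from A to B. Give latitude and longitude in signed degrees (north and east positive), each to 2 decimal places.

-54.34°, -158.40°

Central angle δ = 2.2166 rad. Interpolating on the sphere with fraction f = 0.5:
P = [sin((1−f)δ)·A + sin(fδ)·B] / sin δ = 1.1206·A + 1.1206·B in Cartesian coordinates,
giving P = (-0.5420, -0.2146, -0.8125), i.e. latitude -54.34°, longitude -158.40°.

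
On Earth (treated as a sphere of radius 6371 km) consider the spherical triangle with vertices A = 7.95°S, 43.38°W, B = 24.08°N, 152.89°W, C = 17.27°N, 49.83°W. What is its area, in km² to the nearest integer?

Side lengths (central angles): a = 1.6467, b = 0.4540, c = 1.9374 rad; semiperimeter s = 2.0191.
By l'Huilier's theorem, tan(E/4) = √[tan(s/2) tan((s−a)/2) tan((s−b)/2) tan((s−c)/2)], giving spherical excess E = 0.4396 rad.
Area = E·R² = 0.4396 × (6371)² ≈ 17841823 km².

17841823 km²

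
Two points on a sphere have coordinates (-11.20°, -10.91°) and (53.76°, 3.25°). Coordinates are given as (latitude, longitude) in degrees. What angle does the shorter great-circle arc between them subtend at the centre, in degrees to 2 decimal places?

66.07°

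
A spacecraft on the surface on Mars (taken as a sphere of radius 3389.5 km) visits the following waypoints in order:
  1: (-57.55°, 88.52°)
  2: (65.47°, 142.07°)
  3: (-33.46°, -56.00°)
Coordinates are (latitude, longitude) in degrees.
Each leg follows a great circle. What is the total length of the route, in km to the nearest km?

16306 km

Leg 1→2: central angle 2.2593 rad, distance 7657.7 km.
Leg 2→3: central angle 2.5515 rad, distance 8648.2 km.
Total: 7657.7 + 8648.2 ≈ 16306 km.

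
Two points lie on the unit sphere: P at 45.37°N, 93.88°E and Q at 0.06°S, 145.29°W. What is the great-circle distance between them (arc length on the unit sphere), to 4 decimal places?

In radians: φ₁ = 0.7919, φ₂ = -0.0010, Δλ = 120.830° = 2.1089 rad.
Haversine: a = sin²(Δφ/2) + cos φ₁ cos φ₂ sin²(Δλ/2) = 0.1491 + (0.7025)(1.0000)(0.7562) = 0.68039.
Central angle c = 2·arcsin(√a) = 1.93990 rad.
On the unit sphere the arc length equals the central angle: 1.9399.

1.9399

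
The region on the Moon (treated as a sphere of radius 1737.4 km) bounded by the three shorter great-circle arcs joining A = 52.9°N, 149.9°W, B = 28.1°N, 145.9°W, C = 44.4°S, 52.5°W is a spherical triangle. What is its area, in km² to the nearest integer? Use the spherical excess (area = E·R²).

Side lengths (central angles): a = 1.9465, b = 2.2313, c = 0.4359 rad; semiperimeter s = 2.3069.
By l'Huilier's theorem, tan(E/4) = √[tan(s/2) tan((s−a)/2) tan((s−b)/2) tan((s−c)/2)], giving spherical excess E = 0.5764 rad.
Area = E·R² = 0.5764 × (1737.4)² ≈ 1739930 km².

1739930 km²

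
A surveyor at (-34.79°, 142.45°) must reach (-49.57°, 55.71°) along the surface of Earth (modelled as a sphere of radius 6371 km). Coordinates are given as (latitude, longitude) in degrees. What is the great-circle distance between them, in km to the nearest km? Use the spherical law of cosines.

6929 km

With latitudes φ₁ = -34.790°, φ₂ = -49.570° and longitude difference Δλ = -86.740°:
cos c = sin φ₁ sin φ₂ + cos φ₁ cos φ₂ cos Δλ = (-0.5706)(-0.7612) + (0.8212)(0.6485)(0.0569) = 0.46460,
so c = arccos(0.46460) = 1.08761 rad.
Distance = R·c = 6371 × 1.0876 ≈ 6929 km.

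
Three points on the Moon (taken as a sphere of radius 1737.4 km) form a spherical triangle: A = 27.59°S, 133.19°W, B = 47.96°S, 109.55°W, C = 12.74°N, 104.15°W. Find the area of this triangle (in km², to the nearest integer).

666556 km²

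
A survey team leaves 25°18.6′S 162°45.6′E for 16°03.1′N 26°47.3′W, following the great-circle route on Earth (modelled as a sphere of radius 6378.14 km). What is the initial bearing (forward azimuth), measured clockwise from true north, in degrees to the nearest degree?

134°

Δλ = 170.452° = 2.9749 rad.
y = sin Δλ · cos φ₂ = (0.1659)(0.9610) = 0.1594
x = cos φ₁ sin φ₂ − sin φ₁ cos φ₂ cos Δλ = (0.9040)(0.2765) − (-0.4275)(0.9610)(-0.9861) = -0.1552
θ = atan2(y, x) = 134.23°, so the bearing is 134°.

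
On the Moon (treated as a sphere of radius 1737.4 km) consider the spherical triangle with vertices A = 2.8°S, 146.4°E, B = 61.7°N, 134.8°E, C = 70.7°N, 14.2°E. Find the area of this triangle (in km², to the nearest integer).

Side lengths (central angles): a = 0.7209, b = 1.8420, c = 1.1364 rad; semiperimeter s = 1.8496.
By l'Huilier's theorem, tan(E/4) = √[tan(s/2) tan((s−a)/2) tan((s−b)/2) tan((s−c)/2)], giving spherical excess E = 0.1385 rad.
Area = E·R² = 0.1385 × (1737.4)² ≈ 417978 km².

417978 km²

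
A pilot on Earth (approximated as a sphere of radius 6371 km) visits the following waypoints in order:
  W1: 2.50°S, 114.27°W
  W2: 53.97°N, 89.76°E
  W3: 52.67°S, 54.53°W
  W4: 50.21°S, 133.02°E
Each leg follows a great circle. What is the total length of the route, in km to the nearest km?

Leg W1→W2: central angle 2.1797 rad, distance 13887.1 km.
Leg W2→W3: central angle 2.7726 rad, distance 17664.0 km.
Leg W3→W4: central angle 1.3425 rad, distance 8553.4 km.
Total: 13887.1 + 17664.0 + 8553.4 ≈ 40104 km.

40104 km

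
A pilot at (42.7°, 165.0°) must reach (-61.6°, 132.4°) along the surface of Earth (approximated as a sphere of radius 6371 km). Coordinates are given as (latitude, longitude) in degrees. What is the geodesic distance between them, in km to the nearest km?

With latitudes φ₁ = 42.700°, φ₂ = -61.600° and longitude difference Δλ = -32.600°:
cos c = sin φ₁ sin φ₂ + cos φ₁ cos φ₂ cos Δλ = (0.6782)(-0.8796) + (0.7349)(0.4756)(0.8425) = -0.30207,
so c = arccos(-0.30207) = 1.87766 rad.
Distance = R·c = 6371 × 1.8777 ≈ 11963 km.

11963 km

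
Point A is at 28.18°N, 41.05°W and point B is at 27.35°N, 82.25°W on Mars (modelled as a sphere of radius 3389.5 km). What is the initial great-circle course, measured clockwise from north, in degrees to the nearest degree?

Δλ = -41.200° = -0.7191 rad.
y = sin Δλ · cos φ₂ = (-0.6587)(0.8882) = -0.5851
x = cos φ₁ sin φ₂ − sin φ₁ cos φ₂ cos Δλ = (0.8815)(0.4594) − (0.4722)(0.8882)(0.7524) = 0.0894
θ = atan2(y, x) = -81.32°; adding 360° gives 279°.

279°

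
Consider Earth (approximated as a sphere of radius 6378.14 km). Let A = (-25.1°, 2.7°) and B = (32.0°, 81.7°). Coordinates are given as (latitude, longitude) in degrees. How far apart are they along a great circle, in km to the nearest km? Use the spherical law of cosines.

In radians: φ₁ = -0.4381, φ₂ = 0.5585, Δλ = 79.000° = 1.3788 rad.
cos c = sin φ₁ sin φ₂ + cos φ₁ cos φ₂ cos Δλ = (-0.4242)(0.5299) + (0.9056)(0.8480)(0.1908) = -0.07826,
so c = arccos(-0.07826) = 1.64913 rad.
Distance = R·c = 6378.14 × 1.6491 ≈ 10518 km.

10518 km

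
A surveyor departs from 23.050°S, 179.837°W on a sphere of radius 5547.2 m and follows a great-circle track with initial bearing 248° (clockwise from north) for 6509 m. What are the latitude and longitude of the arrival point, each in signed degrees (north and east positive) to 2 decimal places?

Angular distance δ = d/R = 6509/5547.2 = 1.17338 rad; initial bearing θ = 4.3284 rad.
sin φ₂ = sin φ₁ cos δ + cos φ₁ sin δ cos θ = (-0.3915)(0.3870) + (0.9202)(0.9221)(-0.3746) = -0.4694, so φ₂ = -27.99°.
Δλ = atan2(sin θ sin δ cos φ₁, cos δ − sin φ₁ sin φ₂) = atan2(-0.7867, 0.2033) = -75.513°.
λ₂ = -179.837° − 75.513° = -255.35° → 104.65° after wrapping to (−180°, 180°].

-27.99°, 104.65°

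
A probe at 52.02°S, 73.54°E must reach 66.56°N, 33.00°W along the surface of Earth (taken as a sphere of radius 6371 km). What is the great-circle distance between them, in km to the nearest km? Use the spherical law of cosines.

15840 km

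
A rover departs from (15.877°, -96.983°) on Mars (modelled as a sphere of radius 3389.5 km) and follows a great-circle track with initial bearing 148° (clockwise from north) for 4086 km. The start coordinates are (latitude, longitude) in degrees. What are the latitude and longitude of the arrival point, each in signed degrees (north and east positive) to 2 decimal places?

Angular distance δ = d/R = 4086/3389.5 = 1.20549 rad; initial bearing θ = 2.5831 rad.
sin φ₂ = sin φ₁ cos δ + cos φ₁ sin δ cos θ = (0.2736)(0.3572) + (0.9619)(0.9340)(-0.8480) = -0.6641, so φ₂ = -41.62°.
Δλ = atan2(sin θ sin δ cos φ₁, cos δ − sin φ₁ sin φ₂) = atan2(0.4761, 0.5389) = 41.456°.
λ₂ = -96.983° + 41.456° = -55.53°.

-41.62°, -55.53°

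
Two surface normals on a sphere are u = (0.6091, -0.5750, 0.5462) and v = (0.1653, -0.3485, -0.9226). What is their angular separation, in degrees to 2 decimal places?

101.70°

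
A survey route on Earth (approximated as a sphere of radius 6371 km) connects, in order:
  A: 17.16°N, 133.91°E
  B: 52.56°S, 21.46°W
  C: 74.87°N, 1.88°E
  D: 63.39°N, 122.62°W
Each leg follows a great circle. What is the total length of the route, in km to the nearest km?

Leg A→B: central angle 2.4376 rad, distance 15530.1 km.
Leg B→C: central angle 2.2405 rad, distance 14274.4 km.
Leg C→D: central angle 0.6487 rad, distance 4132.9 km.
Total: 15530.1 + 14274.4 + 4132.9 ≈ 33937 km.

33937 km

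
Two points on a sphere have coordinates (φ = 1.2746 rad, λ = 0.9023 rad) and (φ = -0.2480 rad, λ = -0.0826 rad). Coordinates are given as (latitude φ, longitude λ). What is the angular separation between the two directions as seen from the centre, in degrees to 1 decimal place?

94.5°

In radians: φ₁ = 1.2746, φ₂ = -0.2480, Δλ = -56.431° = -0.9849 rad.
Haversine: a = sin²(Δφ/2) + cos φ₁ cos φ₂ sin²(Δλ/2) = 0.4759 + (0.2919)(0.9694)(0.2235) = 0.53916.
Central angle c = 2·arcsin(√a) = 1.64919 rad.
So the angular separation is 94.5°.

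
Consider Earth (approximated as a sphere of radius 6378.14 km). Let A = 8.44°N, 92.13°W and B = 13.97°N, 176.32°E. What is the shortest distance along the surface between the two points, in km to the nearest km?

9958 km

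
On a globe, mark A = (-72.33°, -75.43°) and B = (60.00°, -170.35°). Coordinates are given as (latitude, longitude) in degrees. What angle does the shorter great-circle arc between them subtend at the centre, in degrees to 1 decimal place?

146.9°

With latitudes φ₁ = -72.330°, φ₂ = 60.000° and longitude difference Δλ = -94.920°:
Haversine: a = sin²(Δφ/2) + cos φ₁ cos φ₂ sin²(Δλ/2) = 0.8367 + (0.3035)(0.5000)(0.5429) = 0.91909.
Central angle c = 2·arcsin(√a) = 2.56474 rad.
So the angular separation is 146.9°.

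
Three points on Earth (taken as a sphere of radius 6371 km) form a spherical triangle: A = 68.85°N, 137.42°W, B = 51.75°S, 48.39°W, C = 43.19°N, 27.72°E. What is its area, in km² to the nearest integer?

Side lengths (central angles): a = 2.0143, b = 1.1766, c = 2.3871 rad; semiperimeter s = 2.7890.
By l'Huilier's theorem, tan(E/4) = √[tan(s/2) tan((s−a)/2) tan((s−b)/2) tan((s−c)/2)], giving spherical excess E = 2.4359 rad.
Area = E·R² = 2.4359 × (6371)² ≈ 98873331 km².

98873331 km²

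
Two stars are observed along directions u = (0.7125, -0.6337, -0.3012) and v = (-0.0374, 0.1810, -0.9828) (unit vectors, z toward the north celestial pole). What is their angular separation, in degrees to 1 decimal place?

u·v = 0.1547; |u| = 1.0000, |v| = 1.0000.
cos θ = (u·v)/(|u||v|) = 0.1547, so θ = 81.1°.

81.1°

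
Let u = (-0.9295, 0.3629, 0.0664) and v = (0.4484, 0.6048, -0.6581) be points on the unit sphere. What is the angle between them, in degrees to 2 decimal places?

103.95°

u·v = -0.2410; |u| = 1.0000, |v| = 1.0000.
cos θ = (u·v)/(|u||v|) = -0.2410, so θ = 103.95°.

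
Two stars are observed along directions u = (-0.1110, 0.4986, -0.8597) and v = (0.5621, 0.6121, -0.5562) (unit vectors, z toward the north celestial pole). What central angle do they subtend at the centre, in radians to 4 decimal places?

0.7656 rad

u·v = 0.7210; |u| = 1.0000, |v| = 1.0000.
cos θ = (u·v)/(|u||v|) = 0.7210, so θ = 0.7656 rad.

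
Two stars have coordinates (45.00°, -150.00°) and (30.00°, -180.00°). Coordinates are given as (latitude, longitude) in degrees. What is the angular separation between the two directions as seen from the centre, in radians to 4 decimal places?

In radians: φ₁ = 0.7854, φ₂ = 0.5236, Δλ = -30.000° = -0.5236 rad.
cos c = sin φ₁ sin φ₂ + cos φ₁ cos φ₂ cos Δλ = (0.7071)(0.5000) + (0.7071)(0.8660)(0.8660) = 0.88388,
so c = arccos(0.88388) = 0.48669 rad.
So the angular separation is 0.4867 rad.

0.4867 rad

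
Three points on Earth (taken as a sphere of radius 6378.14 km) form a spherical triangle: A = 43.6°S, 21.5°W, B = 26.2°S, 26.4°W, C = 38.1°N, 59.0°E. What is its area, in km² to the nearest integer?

15532418 km²

Side lengths (central angles): a = 1.7883, b = 1.9087, c = 0.3115 rad; semiperimeter s = 2.0042.
By l'Huilier's theorem, tan(E/4) = √[tan(s/2) tan((s−a)/2) tan((s−b)/2) tan((s−c)/2)], giving spherical excess E = 0.3818 rad.
Area = E·R² = 0.3818 × (6378.14)² ≈ 15532418 km².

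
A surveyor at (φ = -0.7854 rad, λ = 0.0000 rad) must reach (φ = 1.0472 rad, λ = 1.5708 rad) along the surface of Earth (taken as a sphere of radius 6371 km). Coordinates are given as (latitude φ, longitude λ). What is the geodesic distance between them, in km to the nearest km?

14206 km

Let φ₁ = -0.7854 rad, φ₂ = 1.0472 rad, and Δλ = 1.5708 rad.
cos c = sin φ₁ sin φ₂ + cos φ₁ cos φ₂ cos Δλ = (-0.7071)(0.8660) + (0.7071)(0.5000)(-0.0000) = -0.61238,
so c = arccos(-0.61238) = 2.22986 rad.
Distance = R·c = 6371 × 2.2299 ≈ 14206 km.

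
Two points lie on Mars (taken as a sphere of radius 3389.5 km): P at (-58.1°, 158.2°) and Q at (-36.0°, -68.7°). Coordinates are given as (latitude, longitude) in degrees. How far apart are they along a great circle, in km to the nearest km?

4618 km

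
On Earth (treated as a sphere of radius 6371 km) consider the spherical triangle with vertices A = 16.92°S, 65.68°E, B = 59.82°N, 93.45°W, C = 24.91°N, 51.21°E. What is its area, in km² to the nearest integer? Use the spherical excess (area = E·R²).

Side lengths (central angles): a = 1.5786, b = 0.7704, c = 2.3476 rad; semiperimeter s = 2.3483.
By l'Huilier's theorem, tan(E/4) = √[tan(s/2) tan((s−a)/2) tan((s−b)/2) tan((s−c)/2)], giving spherical excess E = 0.0763 rad.
Area = E·R² = 0.0763 × (6371)² ≈ 3097019 km².

3097019 km²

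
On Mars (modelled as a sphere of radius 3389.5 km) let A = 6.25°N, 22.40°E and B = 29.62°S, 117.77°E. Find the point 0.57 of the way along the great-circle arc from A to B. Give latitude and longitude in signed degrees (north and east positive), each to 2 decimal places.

-19.79°, 72.48°

Central angle δ = 1.7059 rad. Interpolating on the sphere with fraction f = 0.57:
P = [sin((1−f)δ)·A + sin(fδ)·B] / sin δ = 0.6757·A + 0.8338·B in Cartesian coordinates,
giving P = (0.2832, 0.8973, -0.3386), i.e. latitude -19.79°, longitude 72.48°.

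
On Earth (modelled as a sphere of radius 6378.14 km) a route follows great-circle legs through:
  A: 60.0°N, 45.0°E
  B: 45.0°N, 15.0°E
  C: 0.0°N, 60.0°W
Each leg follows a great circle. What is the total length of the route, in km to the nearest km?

Leg A→B: central angle 0.4064 rad, distance 2591.9 km.
Leg B→C: central angle 1.3867 rad, distance 8844.9 km.
Total: 2591.9 + 8844.9 ≈ 11437 km.

11437 km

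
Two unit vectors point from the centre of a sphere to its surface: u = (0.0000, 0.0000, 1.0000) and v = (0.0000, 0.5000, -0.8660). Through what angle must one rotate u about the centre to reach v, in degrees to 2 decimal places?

u·v = -0.8660; |u| = 1.0000, |v| = 1.0000.
cos θ = (u·v)/(|u||v|) = -0.8660, so θ = 150.00°.

150.00°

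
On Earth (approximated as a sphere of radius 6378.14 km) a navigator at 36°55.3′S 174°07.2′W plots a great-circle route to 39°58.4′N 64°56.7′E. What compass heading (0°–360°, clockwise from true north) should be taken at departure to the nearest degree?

With φ₁ = -0.6444, φ₂ = 0.6977, Δλ = -2.1107 rad, the forward-azimuth formula gives
θ = atan2( sin Δλ cos φ₂ , cos φ₁ sin φ₂ − sin φ₁ cos φ₂ cos Δλ ) = atan2(-0.6573, 0.2769) = -67.15°.
Adding 360° brings this into [0°, 360°): 293°.

293°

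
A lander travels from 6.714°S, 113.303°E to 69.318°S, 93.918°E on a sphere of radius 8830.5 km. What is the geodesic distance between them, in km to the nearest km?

With latitudes φ₁ = -6.714°, φ₂ = -69.318° and longitude difference Δλ = -19.385°:
cos c = sin φ₁ sin φ₂ + cos φ₁ cos φ₂ cos Δλ = (-0.1169)(-0.9356) + (0.9931)(0.3532)(0.9433) = 0.44025,
so c = arccos(0.44025) = 1.11492 rad.
Distance = R·c = 8830.5 × 1.1149 ≈ 9845 km.

9845 km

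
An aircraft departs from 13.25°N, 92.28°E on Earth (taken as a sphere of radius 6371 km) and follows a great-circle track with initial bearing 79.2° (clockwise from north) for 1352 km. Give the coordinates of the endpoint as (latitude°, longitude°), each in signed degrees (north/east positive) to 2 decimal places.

15.22°, 104.66°

Angular distance δ = d/R = 1352/6371 = 0.21221 rad; initial bearing θ = 1.3823 rad.
sin φ₂ = sin φ₁ cos δ + cos φ₁ sin δ cos θ = (0.2292)(0.9776) + (0.9734)(0.2106)(0.1874) = 0.2625, so φ₂ = 15.22°.
Δλ = atan2(sin θ sin δ cos φ₁, cos δ − sin φ₁ sin φ₂) = atan2(0.2014, 0.9174) = 12.381°.
λ₂ = 92.280° + 12.381° = 104.66°.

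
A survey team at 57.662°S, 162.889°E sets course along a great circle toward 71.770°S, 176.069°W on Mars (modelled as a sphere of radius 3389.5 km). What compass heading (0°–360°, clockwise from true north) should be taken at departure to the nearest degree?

With φ₁ = -1.0064, φ₂ = -1.2526, Δλ = 0.3673 rad, the forward-azimuth formula gives
θ = atan2( sin Δλ cos φ₂ , cos φ₁ sin φ₂ − sin φ₁ cos φ₂ cos Δλ ) = atan2(0.1123, -0.2614) = 156.74°.
So the initial bearing is 157°.

157°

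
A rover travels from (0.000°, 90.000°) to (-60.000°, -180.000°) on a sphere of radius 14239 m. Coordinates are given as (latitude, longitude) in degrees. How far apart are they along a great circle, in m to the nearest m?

22367 m

Let φ₁ = 0.0000 rad, φ₂ = -1.0472 rad, and Δλ = 1.5708 rad.
Haversine: a = sin²(Δφ/2) + cos φ₁ cos φ₂ sin²(Δλ/2) = 0.2500 + (1.0000)(0.5000)(0.5000) = 0.50000.
Central angle c = 2·arcsin(√a) = 1.57080 rad.
Distance = R·c = 14239 × 1.5708 ≈ 22367 m.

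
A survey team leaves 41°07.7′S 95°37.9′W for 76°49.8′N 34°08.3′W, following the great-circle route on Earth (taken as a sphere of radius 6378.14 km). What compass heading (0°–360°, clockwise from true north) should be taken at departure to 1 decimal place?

With φ₁ = -0.7178, φ₂ = 1.3409, Δλ = 1.0733 rad, the forward-azimuth formula gives
θ = atan2( sin Δλ cos φ₂ , cos φ₁ sin φ₂ − sin φ₁ cos φ₂ cos Δλ ) = atan2(0.2002, 0.8050) = 13.97°.
So the initial bearing is 14.0°.

14.0°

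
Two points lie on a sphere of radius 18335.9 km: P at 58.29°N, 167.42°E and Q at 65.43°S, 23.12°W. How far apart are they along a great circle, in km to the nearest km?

In radians: φ₁ = 1.0174, φ₂ = -1.1420, Δλ = 169.460° = 2.9576 rad.
cos c = sin φ₁ sin φ₂ + cos φ₁ cos φ₂ cos Δλ = (0.8507)(-0.9095) + (0.5256)(0.4158)(-0.9831) = -0.98856,
so c = arccos(-0.98856) = 2.99017 rad.
Distance = R·c = 18335.9 × 2.9902 ≈ 54827 km.

54827 km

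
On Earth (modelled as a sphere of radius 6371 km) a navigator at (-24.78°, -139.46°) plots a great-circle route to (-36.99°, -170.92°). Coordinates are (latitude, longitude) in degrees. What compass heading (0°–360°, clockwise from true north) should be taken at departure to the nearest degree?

238°

Δλ = -31.460° = -0.5491 rad.
y = sin Δλ · cos φ₂ = (-0.5219)(0.7987) = -0.4169
x = cos φ₁ sin φ₂ − sin φ₁ cos φ₂ cos Δλ = (0.9079)(-0.6017) − (-0.4191)(0.7987)(0.8530) = -0.2607
θ = atan2(y, x) = -122.02°; adding 360° gives 238°.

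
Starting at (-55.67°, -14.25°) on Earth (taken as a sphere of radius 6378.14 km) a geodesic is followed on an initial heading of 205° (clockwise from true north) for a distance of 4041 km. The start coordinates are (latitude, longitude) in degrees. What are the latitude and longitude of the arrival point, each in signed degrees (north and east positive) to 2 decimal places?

Angular distance δ = d/R = 4041/6378.14 = 0.63357 rad; initial bearing θ = 3.5779 rad.
sin φ₂ = sin φ₁ cos δ + cos φ₁ sin δ cos θ = (-0.8258)(0.8059) + (0.5640)(0.5920)(-0.9063) = -0.9681, so φ₂ = -75.50°.
Δλ = atan2(sin θ sin δ cos φ₁, cos δ − sin φ₁ sin φ₂) = atan2(-0.1411, 0.0064) = -87.388°.
λ₂ = -14.250° − 87.388° = -101.64°.

-75.50°, -101.64°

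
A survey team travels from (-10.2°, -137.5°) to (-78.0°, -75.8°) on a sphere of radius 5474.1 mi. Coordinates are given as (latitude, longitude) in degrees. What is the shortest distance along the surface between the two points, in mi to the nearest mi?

With latitudes φ₁ = -10.200°, φ₂ = -78.000° and longitude difference Δλ = 61.700°:
cos c = sin φ₁ sin φ₂ + cos φ₁ cos φ₂ cos Δλ = (-0.1771)(-0.9781) + (0.9842)(0.2079)(0.4741) = 0.27023,
so c = arccos(0.27023) = 1.29717 rad.
Distance = R·c = 5474.1 × 1.2972 ≈ 7101 mi.

7101 mi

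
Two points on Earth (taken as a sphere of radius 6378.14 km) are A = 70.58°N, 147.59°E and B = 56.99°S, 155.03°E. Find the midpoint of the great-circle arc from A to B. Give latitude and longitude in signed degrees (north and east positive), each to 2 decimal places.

Central angle δ = 2.2284 rad. Interpolating on the sphere with fraction f = 0.5:
P = [sin((1−f)δ)·A + sin(fδ)·B] / sin δ = 1.1341·A + 1.1341·B in Cartesian coordinates,
giving P = (-0.8784, 0.4629, 0.1185), i.e. latitude 6.81°, longitude 152.21°.

6.81°, 152.21°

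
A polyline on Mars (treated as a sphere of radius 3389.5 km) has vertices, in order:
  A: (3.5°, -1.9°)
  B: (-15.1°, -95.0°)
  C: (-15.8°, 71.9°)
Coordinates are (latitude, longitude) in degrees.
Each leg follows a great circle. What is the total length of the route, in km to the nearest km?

Leg A→B: central angle 1.6389 rad, distance 5554.9 km.
Leg B→C: central angle 2.5569 rad, distance 8666.7 km.
Total: 5554.9 + 8666.7 ≈ 14222 km.

14222 km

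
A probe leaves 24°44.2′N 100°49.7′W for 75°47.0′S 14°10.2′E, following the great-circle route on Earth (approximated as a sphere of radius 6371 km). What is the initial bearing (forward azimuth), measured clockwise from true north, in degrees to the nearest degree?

165°

With φ₁ = 0.4317, φ₂ = -1.3227, Δλ = 2.0071 rad, the forward-azimuth formula gives
θ = atan2( sin Δλ cos φ₂ , cos φ₁ sin φ₂ − sin φ₁ cos φ₂ cos Δλ ) = atan2(0.2226, -0.8370) = 165.11°.
So the initial bearing is 165°.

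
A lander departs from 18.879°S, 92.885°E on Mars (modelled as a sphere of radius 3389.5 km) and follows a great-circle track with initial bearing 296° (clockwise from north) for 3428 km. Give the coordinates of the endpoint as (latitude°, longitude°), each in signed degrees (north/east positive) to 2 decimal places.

10.36°, 42.13°

Angular distance δ = d/R = 3428/3389.5 = 1.01136 rad; initial bearing θ = 5.1662 rad.
sin φ₂ = sin φ₁ cos δ + cos φ₁ sin δ cos θ = (-0.3236)(0.5307) + (0.9462)(0.8476)(0.4384) = 0.1798, so φ₂ = 10.36°.
Δλ = atan2(sin θ sin δ cos φ₁, cos δ − sin φ₁ sin φ₂) = atan2(-0.7208, 0.5889) = -50.751°.
λ₂ = 92.885° − 50.751° = 42.13°.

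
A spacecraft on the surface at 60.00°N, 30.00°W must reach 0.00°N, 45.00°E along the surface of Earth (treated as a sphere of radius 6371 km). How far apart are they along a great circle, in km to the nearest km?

9181 km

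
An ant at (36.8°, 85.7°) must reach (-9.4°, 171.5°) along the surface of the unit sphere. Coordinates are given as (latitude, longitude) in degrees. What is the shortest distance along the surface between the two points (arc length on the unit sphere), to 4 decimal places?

1.6108

In radians: φ₁ = 0.6423, φ₂ = -0.1641, Δλ = 85.800° = 1.4975 rad.
Haversine: a = sin²(Δφ/2) + cos φ₁ cos φ₂ sin²(Δλ/2) = 0.1539 + (0.8007)(0.9866)(0.4634) = 0.51999.
Central angle c = 2·arcsin(√a) = 1.61079 rad.
On the unit sphere the arc length equals the central angle: 1.6108.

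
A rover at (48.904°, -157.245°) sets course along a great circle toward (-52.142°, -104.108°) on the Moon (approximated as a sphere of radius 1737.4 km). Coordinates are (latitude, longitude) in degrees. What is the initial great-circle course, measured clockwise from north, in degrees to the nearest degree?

With φ₁ = 0.8535, φ₂ = -0.9100, Δλ = 0.9274 rad, the forward-azimuth formula gives
θ = atan2( sin Δλ cos φ₂ , cos φ₁ sin φ₂ − sin φ₁ cos φ₂ cos Δλ ) = atan2(0.4910, -0.7964) = 148.35°.
So the initial bearing is 148°.

148°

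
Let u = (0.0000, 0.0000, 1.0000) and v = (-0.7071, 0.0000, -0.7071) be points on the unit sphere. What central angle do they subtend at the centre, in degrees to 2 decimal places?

135.00°

u·v = -0.7071; |u| = 1.0000, |v| = 1.0000.
cos θ = (u·v)/(|u||v|) = -0.7071, so θ = 135.00°.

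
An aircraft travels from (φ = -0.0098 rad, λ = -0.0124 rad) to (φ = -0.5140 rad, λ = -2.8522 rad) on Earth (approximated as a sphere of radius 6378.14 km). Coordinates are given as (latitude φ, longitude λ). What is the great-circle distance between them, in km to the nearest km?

16225 km

Let φ₁ = -0.0098 rad, φ₂ = -0.5140 rad, and Δλ = -2.8398 rad.
Haversine: a = sin²(Δφ/2) + cos φ₁ cos φ₂ sin²(Δλ/2) = 0.0622 + (1.0000)(0.8708)(0.9774) = 0.91329.
Central angle c = 2·arcsin(√a) = 2.54379 rad.
Distance = R·c = 6378.14 × 2.5438 ≈ 16225 km.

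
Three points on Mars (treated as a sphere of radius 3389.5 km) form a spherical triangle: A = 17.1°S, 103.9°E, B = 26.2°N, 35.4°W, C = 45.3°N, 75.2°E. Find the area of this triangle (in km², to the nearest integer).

12736501 km²

Side lengths (central angles): a = 1.4789, b = 1.1802, c = 2.4654 rad; semiperimeter s = 2.5623.
By l'Huilier's theorem, tan(E/4) = √[tan(s/2) tan((s−a)/2) tan((s−b)/2) tan((s−c)/2)], giving spherical excess E = 1.1086 rad.
Area = E·R² = 1.1086 × (3389.5)² ≈ 12736501 km².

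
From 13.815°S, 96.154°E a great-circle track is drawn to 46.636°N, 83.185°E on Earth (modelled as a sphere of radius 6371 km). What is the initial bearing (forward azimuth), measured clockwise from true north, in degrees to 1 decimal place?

Δλ = -12.969° = -0.2264 rad.
y = sin Δλ · cos φ₂ = (-0.2244)(0.6866) = -0.1541
x = cos φ₁ sin φ₂ − sin φ₁ cos φ₂ cos Δλ = (0.9711)(0.7270) − (-0.2388)(0.6866)(0.9745) = 0.8658
θ = atan2(y, x) = -10.09°; adding 360° gives 349.9°.

349.9°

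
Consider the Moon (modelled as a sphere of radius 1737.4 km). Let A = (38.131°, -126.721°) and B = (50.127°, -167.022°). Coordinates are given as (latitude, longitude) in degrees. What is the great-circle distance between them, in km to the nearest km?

In radians: φ₁ = 0.6655, φ₂ = 0.8749, Δλ = -40.301° = -0.7034 rad.
cos c = sin φ₁ sin φ₂ + cos φ₁ cos φ₂ cos Δλ = (0.6175)(0.7675) + (0.7866)(0.6411)(0.7627) = 0.85847,
so c = arccos(0.85847) = 0.53851 rad.
Distance = R·c = 1737.4 × 0.5385 ≈ 936 km.

936 km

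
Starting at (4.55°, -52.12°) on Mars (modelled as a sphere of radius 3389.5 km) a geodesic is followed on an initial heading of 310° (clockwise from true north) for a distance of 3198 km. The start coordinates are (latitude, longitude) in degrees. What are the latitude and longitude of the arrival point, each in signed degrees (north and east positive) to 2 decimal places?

34.43°, -100.87°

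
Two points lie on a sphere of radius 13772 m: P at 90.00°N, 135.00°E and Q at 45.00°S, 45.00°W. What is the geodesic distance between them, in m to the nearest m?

With latitudes φ₁ = 90.000°, φ₂ = -45.000° and longitude difference Δλ = -180.000°:
cos c = sin φ₁ sin φ₂ + cos φ₁ cos φ₂ cos Δλ = (1.0000)(-0.7071) + (0.0000)(0.7071)(-1.0000) = -0.70711,
so c = arccos(-0.70711) = 2.35619 rad.
Distance = R·c = 13772 × 2.3562 ≈ 32450 m.

32450 m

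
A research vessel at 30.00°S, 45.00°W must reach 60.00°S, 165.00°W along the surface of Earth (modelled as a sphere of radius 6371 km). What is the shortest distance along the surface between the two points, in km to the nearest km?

8617 km

With latitudes φ₁ = -30.000°, φ₂ = -60.000° and longitude difference Δλ = -120.000°:
cos c = sin φ₁ sin φ₂ + cos φ₁ cos φ₂ cos Δλ = (-0.5000)(-0.8660) + (0.8660)(0.5000)(-0.5000) = 0.21651,
so c = arccos(0.21651) = 1.35256 rad.
Distance = R·c = 6371 × 1.3526 ≈ 8617 km.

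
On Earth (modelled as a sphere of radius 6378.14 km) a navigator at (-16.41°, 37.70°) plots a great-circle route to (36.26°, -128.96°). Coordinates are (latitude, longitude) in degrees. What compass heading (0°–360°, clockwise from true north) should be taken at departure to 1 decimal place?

331.7°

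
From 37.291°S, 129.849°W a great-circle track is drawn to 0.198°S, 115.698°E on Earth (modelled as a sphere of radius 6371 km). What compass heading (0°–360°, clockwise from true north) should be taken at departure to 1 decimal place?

254.4°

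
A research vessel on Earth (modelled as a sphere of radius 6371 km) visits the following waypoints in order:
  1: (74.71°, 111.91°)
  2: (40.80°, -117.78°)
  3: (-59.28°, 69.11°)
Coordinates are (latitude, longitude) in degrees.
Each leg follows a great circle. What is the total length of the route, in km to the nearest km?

Leg 1→2: central angle 1.0459 rad, distance 6663.2 km.
Leg 2→3: central angle 2.8104 rad, distance 17904.8 km.
Total: 6663.2 + 17904.8 ≈ 24568 km.

24568 km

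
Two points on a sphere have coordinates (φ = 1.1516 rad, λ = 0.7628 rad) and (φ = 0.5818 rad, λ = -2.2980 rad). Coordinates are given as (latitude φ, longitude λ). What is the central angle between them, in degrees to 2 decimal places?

80.62°

With latitudes φ₁ = 65.982°, φ₂ = 33.335° and longitude difference Δλ = -175.371°:
Haversine: a = sin²(Δφ/2) + cos φ₁ cos φ₂ sin²(Δλ/2) = 0.0790 + (0.4070)(0.8355)(0.9984) = 0.41850.
Central angle c = 2·arcsin(√a) = 1.40707 rad.
So the angular separation is 80.62°.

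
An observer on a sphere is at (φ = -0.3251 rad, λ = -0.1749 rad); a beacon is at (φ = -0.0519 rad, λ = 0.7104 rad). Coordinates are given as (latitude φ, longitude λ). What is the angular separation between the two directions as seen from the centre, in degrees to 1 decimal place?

Let φ₁ = -0.3251 rad, φ₂ = -0.0519 rad, and Δλ = 0.8853 rad.
cos c = sin φ₁ sin φ₂ + cos φ₁ cos φ₂ cos Δλ = (-0.3194)(-0.0519) + (0.9476)(0.9987)(0.6331) = 0.61566,
so c = arccos(0.61566) = 0.90757 rad.
So the angular separation is 52.0°.

52.0°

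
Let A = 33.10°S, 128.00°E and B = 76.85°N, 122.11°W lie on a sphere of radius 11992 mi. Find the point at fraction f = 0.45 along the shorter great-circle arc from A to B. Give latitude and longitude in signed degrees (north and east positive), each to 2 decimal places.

22.30°, 141.98°

The central angle between A and B is δ = 2.2101 rad.
With f = 0.45, the slerp weights are sin((1−f)δ)/sin δ = 1.1683 and sin(fδ)/sin δ = 1.0448.
Weighted sum of the unit vectors: (1.1683)·(-0.5158,0.6601,-0.5461) + (1.0448)·(-0.1209,-0.1927,0.9738) = (-0.7289, 0.5699, 0.3794).
Converting back: φ = atan2(z, √(x²+y²)) = 22.30°, λ = atan2(y, x) = 141.98°.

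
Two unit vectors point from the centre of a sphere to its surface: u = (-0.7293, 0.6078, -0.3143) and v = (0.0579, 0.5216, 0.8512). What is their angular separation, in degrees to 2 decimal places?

89.58°

u·v = 0.0073; |u| = 1.0000, |v| = 1.0000.
cos θ = (u·v)/(|u||v|) = 0.0073, so θ = 89.58°.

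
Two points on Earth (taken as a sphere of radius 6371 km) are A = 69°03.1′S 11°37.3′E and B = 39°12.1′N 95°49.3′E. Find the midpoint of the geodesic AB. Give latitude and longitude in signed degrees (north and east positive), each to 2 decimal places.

-18.82°, 72.14°

The central angle between A and B is δ = 2.1679 rad.
With f = 0.5, the slerp weights are sin((1−f)δ)/sin δ = 1.0688 and sin(fδ)/sin δ = 1.0688.
Weighted sum of the unit vectors: (1.0688)·(0.3502,0.0720,-0.9339) + (1.0688)·(-0.0786,0.7709,0.6321) = (0.2903, 0.9009, -0.3226).
Converting back: φ = atan2(z, √(x²+y²)) = -18.82°, λ = atan2(y, x) = 72.14°.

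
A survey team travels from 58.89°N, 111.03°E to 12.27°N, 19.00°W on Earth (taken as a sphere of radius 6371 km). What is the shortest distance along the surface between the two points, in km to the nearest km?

10920 km

In radians: φ₁ = 1.0278, φ₂ = 0.2142, Δλ = -130.030° = -2.2695 rad.
cos c = sin φ₁ sin φ₂ + cos φ₁ cos φ₂ cos Δλ = (0.8562)(0.2125) + (0.5167)(0.9772)(-0.6432) = -0.14278,
so c = arccos(-0.14278) = 1.71407 rad.
Distance = R·c = 6371 × 1.7141 ≈ 10920 km.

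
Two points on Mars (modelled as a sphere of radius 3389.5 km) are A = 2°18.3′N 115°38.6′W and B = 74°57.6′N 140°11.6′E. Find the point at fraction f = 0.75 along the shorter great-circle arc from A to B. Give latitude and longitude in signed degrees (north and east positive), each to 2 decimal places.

Central angle δ = 1.5954 rad. Interpolating on the sphere with fraction f = 0.75:
P = [sin((1−f)δ)·A + sin(fδ)·B] / sin δ = 0.3885·A + 0.9311·B in Cartesian coordinates,
giving P = (-0.3536, -0.1953, 0.9148), i.e. latitude 66.18°, longitude -151.09°.

66.18°, -151.09°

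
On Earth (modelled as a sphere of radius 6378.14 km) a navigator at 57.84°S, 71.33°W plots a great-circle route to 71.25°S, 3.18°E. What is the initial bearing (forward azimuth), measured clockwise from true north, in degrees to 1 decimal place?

With φ₁ = -1.0095, φ₂ = -1.2435, Δλ = 1.3004 rad, the forward-azimuth formula gives
θ = atan2( sin Δλ cos φ₂ , cos φ₁ sin φ₂ − sin φ₁ cos φ₂ cos Δλ ) = atan2(0.3098, -0.4314) = 144.32°.
So the initial bearing is 144.3°.

144.3°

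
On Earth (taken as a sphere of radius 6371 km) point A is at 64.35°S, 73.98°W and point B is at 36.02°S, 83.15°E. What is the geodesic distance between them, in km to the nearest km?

8676 km

With latitudes φ₁ = -64.350°, φ₂ = -36.020° and longitude difference Δλ = 157.130°:
cos c = sin φ₁ sin φ₂ + cos φ₁ cos φ₂ cos Δλ = (-0.9015)(-0.5881) + (0.4329)(0.8088)(-0.9214) = 0.20753,
so c = arccos(0.20753) = 1.36175 rad.
Distance = R·c = 6371 × 1.3618 ≈ 8676 km.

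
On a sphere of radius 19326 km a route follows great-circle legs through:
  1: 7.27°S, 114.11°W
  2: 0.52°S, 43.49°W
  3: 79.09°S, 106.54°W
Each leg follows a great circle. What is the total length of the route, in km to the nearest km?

52376 km

Leg 1→2: central angle 1.2342 rad, distance 23851.7 km.
Leg 2→3: central angle 1.4760 rad, distance 28524.6 km.
Total: 23851.7 + 28524.6 ≈ 52376 km.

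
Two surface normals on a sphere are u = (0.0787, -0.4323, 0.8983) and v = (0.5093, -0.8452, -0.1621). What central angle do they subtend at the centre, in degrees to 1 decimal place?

74.9°

u·v = 0.2598; |u| = 1.0000, |v| = 1.0000.
cos θ = (u·v)/(|u||v|) = 0.2598, so θ = 74.9°.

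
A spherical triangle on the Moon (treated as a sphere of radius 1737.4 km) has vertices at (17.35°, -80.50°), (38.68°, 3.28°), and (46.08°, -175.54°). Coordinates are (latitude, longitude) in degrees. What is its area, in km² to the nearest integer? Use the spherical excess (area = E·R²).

3716293 km²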